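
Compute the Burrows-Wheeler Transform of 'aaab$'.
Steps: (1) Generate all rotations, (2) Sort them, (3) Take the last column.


Rotations (sorted):
  0: $aaab -> last char: b
  1: aaab$ -> last char: $
  2: aab$a -> last char: a
  3: ab$aa -> last char: a
  4: b$aaa -> last char: a


BWT = b$aaa


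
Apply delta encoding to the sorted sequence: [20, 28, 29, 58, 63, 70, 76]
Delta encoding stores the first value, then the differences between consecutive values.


First value: 20
Deltas:
  28 - 20 = 8
  29 - 28 = 1
  58 - 29 = 29
  63 - 58 = 5
  70 - 63 = 7
  76 - 70 = 6


Delta encoded: [20, 8, 1, 29, 5, 7, 6]


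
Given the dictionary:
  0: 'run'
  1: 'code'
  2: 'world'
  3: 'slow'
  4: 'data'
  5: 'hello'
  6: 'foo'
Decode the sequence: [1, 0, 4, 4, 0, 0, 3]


Look up each index in the dictionary:
  1 -> 'code'
  0 -> 'run'
  4 -> 'data'
  4 -> 'data'
  0 -> 'run'
  0 -> 'run'
  3 -> 'slow'

Decoded: "code run data data run run slow"


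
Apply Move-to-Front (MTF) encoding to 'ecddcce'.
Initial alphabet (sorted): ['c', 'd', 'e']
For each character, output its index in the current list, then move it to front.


MTF encoding:
'e': index 2 in ['c', 'd', 'e'] -> ['e', 'c', 'd']
'c': index 1 in ['e', 'c', 'd'] -> ['c', 'e', 'd']
'd': index 2 in ['c', 'e', 'd'] -> ['d', 'c', 'e']
'd': index 0 in ['d', 'c', 'e'] -> ['d', 'c', 'e']
'c': index 1 in ['d', 'c', 'e'] -> ['c', 'd', 'e']
'c': index 0 in ['c', 'd', 'e'] -> ['c', 'd', 'e']
'e': index 2 in ['c', 'd', 'e'] -> ['e', 'c', 'd']


Output: [2, 1, 2, 0, 1, 0, 2]


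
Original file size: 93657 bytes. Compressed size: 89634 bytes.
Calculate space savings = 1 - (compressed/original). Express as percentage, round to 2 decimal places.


ratio = compressed/original = 89634/93657 = 0.957045
savings = 1 - ratio = 1 - 0.957045 = 0.042955
as a percentage: 0.042955 * 100 = 4.3%

Space savings = 1 - 89634/93657 = 4.3%


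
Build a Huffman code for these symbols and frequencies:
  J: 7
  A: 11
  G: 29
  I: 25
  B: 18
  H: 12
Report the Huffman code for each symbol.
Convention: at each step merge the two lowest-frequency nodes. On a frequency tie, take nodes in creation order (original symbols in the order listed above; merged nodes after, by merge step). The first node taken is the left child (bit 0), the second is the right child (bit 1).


Huffman tree construction:
Step 1: Merge J(7) + A(11) = 18
Step 2: Merge H(12) + B(18) = 30
Step 3: Merge (J+A)(18) + I(25) = 43
Step 4: Merge G(29) + (H+B)(30) = 59
Step 5: Merge ((J+A)+I)(43) + (G+(H+B))(59) = 102
Read each symbol's code off the tree from the root (left child = 0, right child = 1).

Codes:
  J: 000 (length 3)
  A: 001 (length 3)
  G: 10 (length 2)
  I: 01 (length 2)
  B: 111 (length 3)
  H: 110 (length 3)
Average code length: 252/102 = 2.4706 bits/symbol


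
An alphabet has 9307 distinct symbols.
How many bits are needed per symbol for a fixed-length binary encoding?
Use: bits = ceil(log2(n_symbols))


log2(9307) = 13.1841
Bracket: 2^13 = 8192 < 9307 <= 2^14 = 16384
So ceil(log2(9307)) = 14

bits = ceil(log2(9307)) = ceil(13.1841) = 14 bits


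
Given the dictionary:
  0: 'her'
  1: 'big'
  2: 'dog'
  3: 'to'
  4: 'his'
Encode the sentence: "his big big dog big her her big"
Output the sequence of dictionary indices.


Look up each word in the dictionary:
  'his' -> 4
  'big' -> 1
  'big' -> 1
  'dog' -> 2
  'big' -> 1
  'her' -> 0
  'her' -> 0
  'big' -> 1

Encoded: [4, 1, 1, 2, 1, 0, 0, 1]


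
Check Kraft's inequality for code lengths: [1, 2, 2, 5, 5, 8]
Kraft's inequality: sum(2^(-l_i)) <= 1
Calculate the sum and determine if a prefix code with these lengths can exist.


Sum = 2^(-1) + 2^(-2) + 2^(-2) + 2^(-5) + 2^(-5) + 2^(-8)
    = 0.5 + 0.25 + 0.25 + 0.03125 + 0.03125 + 0.00390625
    = 273/256 = 1.06640625
Since 1.06640625 > 1, Kraft's inequality is NOT satisfied.
A prefix code with these lengths CANNOT exist.

Kraft sum = 1.06640625. Not satisfied.


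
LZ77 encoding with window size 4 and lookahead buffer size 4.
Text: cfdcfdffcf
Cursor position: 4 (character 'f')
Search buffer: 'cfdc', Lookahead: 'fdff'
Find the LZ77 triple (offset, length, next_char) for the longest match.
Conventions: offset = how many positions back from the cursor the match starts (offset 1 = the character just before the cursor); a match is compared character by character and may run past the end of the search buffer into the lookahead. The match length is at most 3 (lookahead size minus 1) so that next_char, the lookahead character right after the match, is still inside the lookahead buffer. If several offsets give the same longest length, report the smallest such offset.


Try each offset into the search buffer:
  offset=1 (pos 3, char 'c'): match length 0
  offset=2 (pos 2, char 'd'): match length 0
  offset=3 (pos 1, char 'f'): match length 2
  offset=4 (pos 0, char 'c'): match length 0
Longest match has length 2 at offset 3.
next_char = character at position 4 + 2 = 6 -> 'f'

Best match: offset=3, length=2 (matching 'fd' starting at position 1)
LZ77 triple: (3, 2, 'f')


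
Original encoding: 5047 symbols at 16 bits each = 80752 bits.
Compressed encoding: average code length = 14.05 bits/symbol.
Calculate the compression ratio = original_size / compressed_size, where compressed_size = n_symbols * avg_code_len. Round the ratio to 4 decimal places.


original_size = n_symbols * orig_bits = 5047 * 16 = 80752 bits
compressed_size = n_symbols * avg_code_len = 5047 * 14.05 = 70910.35 bits
ratio = original_size / compressed_size = 80752 / 70910.35 = 1.1388

Compression ratio = 1.1388


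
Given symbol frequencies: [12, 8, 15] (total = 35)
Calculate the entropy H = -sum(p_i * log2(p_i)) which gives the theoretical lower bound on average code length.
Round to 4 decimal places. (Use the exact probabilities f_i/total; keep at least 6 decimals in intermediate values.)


Per-symbol terms -p_i * log2(p_i) with p_i = f_i/35:
  p = 12/35 = 0.342857: log2(p) = -1.544321, -p*log2(p) = 0.529481
  p = 8/35 = 0.228571: log2(p) = -2.129283, -p*log2(p) = 0.486693
  p = 15/35 = 0.428571: log2(p) = -1.222392, -p*log2(p) = 0.523882
H = 0.529481 + 0.486693 + 0.523882 = 1.540056

H = 1.5401 bits/symbol


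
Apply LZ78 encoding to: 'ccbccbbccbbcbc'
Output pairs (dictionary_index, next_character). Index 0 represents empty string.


LZ78 encoding steps:
Dictionary: {0: ''}
Step 1: w='' (idx 0), next='c' -> output (0, 'c'), add 'c' as idx 1
Step 2: w='c' (idx 1), next='b' -> output (1, 'b'), add 'cb' as idx 2
Step 3: w='c' (idx 1), next='c' -> output (1, 'c'), add 'cc' as idx 3
Step 4: w='' (idx 0), next='b' -> output (0, 'b'), add 'b' as idx 4
Step 5: w='b' (idx 4), next='c' -> output (4, 'c'), add 'bc' as idx 5
Step 6: w='cb' (idx 2), next='b' -> output (2, 'b'), add 'cbb' as idx 6
Step 7: w='cb' (idx 2), next='c' -> output (2, 'c'), add 'cbc' as idx 7


Encoded: [(0, 'c'), (1, 'b'), (1, 'c'), (0, 'b'), (4, 'c'), (2, 'b'), (2, 'c')]


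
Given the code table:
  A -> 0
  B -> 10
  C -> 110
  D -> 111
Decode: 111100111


Decoding:
111 -> D
10 -> B
0 -> A
111 -> D


Result: DBAD


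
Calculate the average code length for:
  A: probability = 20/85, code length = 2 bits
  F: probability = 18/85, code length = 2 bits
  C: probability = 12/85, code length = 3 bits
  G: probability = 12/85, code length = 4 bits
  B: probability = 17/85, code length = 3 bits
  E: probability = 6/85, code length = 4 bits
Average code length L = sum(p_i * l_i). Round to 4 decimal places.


Weighted contributions p_i * l_i:
  A: (20/85) * 2 = 40/85
  F: (18/85) * 2 = 36/85
  C: (12/85) * 3 = 36/85
  G: (12/85) * 4 = 48/85
  B: (17/85) * 3 = 51/85
  E: (6/85) * 4 = 24/85
Sum = (40 + 36 + 36 + 48 + 51 + 24)/85 = 235/85

L = 235/85 = 2.7647 bits/symbol


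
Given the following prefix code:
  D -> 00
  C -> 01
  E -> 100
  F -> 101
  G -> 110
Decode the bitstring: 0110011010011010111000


Decoding step by step:
Bits 01 -> C
Bits 100 -> E
Bits 110 -> G
Bits 100 -> E
Bits 110 -> G
Bits 101 -> F
Bits 110 -> G
Bits 00 -> D


Decoded message: CEGEGFGD


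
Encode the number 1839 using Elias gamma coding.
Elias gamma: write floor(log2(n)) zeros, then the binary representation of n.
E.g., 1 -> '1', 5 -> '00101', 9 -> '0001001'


num_bits = floor(log2(1839)) + 1 = 11
leading_zeros = num_bits - 1 = 10
binary(1839) = 11100101111

Elias gamma(1839) = '0000000000' + '11100101111' = 000000000011100101111 (21 bits)


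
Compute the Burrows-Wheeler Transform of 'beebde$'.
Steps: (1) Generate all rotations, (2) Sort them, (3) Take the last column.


Rotations (sorted):
  0: $beebde -> last char: e
  1: bde$bee -> last char: e
  2: beebde$ -> last char: $
  3: de$beeb -> last char: b
  4: e$beebd -> last char: d
  5: ebde$be -> last char: e
  6: eebde$b -> last char: b


BWT = ee$bdeb


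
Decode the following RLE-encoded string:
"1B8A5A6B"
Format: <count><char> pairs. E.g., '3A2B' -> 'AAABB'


Expanding each <count><char> pair:
  1B -> 'B'
  8A -> 'AAAAAAAA'
  5A -> 'AAAAA'
  6B -> 'BBBBBB'

Decoded = BAAAAAAAAAAAAABBBBBB


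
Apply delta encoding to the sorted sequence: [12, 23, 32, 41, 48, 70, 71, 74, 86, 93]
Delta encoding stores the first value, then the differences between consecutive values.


First value: 12
Deltas:
  23 - 12 = 11
  32 - 23 = 9
  41 - 32 = 9
  48 - 41 = 7
  70 - 48 = 22
  71 - 70 = 1
  74 - 71 = 3
  86 - 74 = 12
  93 - 86 = 7


Delta encoded: [12, 11, 9, 9, 7, 22, 1, 3, 12, 7]


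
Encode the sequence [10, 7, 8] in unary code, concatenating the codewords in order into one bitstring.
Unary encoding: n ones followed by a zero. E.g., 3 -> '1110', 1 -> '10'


Encode each number as n ones followed by a terminating 0:
  10 -> 11111111110 (11 bits)
  7 -> 11111110 (8 bits)
  8 -> 111111110 (9 bits)
Total length = 11 + 8 + 9 = 28 bits.

Unary([10, 7, 8]) = 1111111111011111110111111110 (28 bits)


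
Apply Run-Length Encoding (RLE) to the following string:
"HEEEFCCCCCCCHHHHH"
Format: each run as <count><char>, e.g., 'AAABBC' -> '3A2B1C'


Scanning runs left to right:
  i=0: run of 'H' x 1 -> '1H'
  i=1: run of 'E' x 3 -> '3E'
  i=4: run of 'F' x 1 -> '1F'
  i=5: run of 'C' x 7 -> '7C'
  i=12: run of 'H' x 5 -> '5H'

RLE = 1H3E1F7C5H


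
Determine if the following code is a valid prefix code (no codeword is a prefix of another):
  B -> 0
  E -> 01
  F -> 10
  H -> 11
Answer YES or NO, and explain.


Checking each pair (does one codeword prefix another?):
  B='0' vs E='01': prefix -- VIOLATION

NO -- this is NOT a valid prefix code. B (0) is a prefix of E (01).


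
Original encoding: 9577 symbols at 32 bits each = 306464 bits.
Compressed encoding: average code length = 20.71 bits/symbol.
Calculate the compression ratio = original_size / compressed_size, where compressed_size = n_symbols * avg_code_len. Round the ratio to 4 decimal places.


original_size = n_symbols * orig_bits = 9577 * 32 = 306464 bits
compressed_size = n_symbols * avg_code_len = 9577 * 20.71 = 198339.67 bits
ratio = original_size / compressed_size = 306464 / 198339.67 = 1.5451

Compression ratio = 1.5451


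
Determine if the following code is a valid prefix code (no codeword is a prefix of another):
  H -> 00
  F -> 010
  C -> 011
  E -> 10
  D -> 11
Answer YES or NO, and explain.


Checking each pair (does one codeword prefix another?):
  H='00' vs F='010': no prefix
  H='00' vs C='011': no prefix
  H='00' vs E='10': no prefix
  H='00' vs D='11': no prefix
  F='010' vs H='00': no prefix
  F='010' vs C='011': no prefix
  F='010' vs E='10': no prefix
  F='010' vs D='11': no prefix
  C='011' vs H='00': no prefix
  C='011' vs F='010': no prefix
  C='011' vs E='10': no prefix
  C='011' vs D='11': no prefix
  E='10' vs H='00': no prefix
  E='10' vs F='010': no prefix
  E='10' vs C='011': no prefix
  E='10' vs D='11': no prefix
  D='11' vs H='00': no prefix
  D='11' vs F='010': no prefix
  D='11' vs C='011': no prefix
  D='11' vs E='10': no prefix
No violation found over all pairs.

YES -- this is a valid prefix code. No codeword is a prefix of any other codeword.


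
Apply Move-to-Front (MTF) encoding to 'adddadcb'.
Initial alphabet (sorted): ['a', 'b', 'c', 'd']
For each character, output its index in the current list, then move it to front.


MTF encoding:
'a': index 0 in ['a', 'b', 'c', 'd'] -> ['a', 'b', 'c', 'd']
'd': index 3 in ['a', 'b', 'c', 'd'] -> ['d', 'a', 'b', 'c']
'd': index 0 in ['d', 'a', 'b', 'c'] -> ['d', 'a', 'b', 'c']
'd': index 0 in ['d', 'a', 'b', 'c'] -> ['d', 'a', 'b', 'c']
'a': index 1 in ['d', 'a', 'b', 'c'] -> ['a', 'd', 'b', 'c']
'd': index 1 in ['a', 'd', 'b', 'c'] -> ['d', 'a', 'b', 'c']
'c': index 3 in ['d', 'a', 'b', 'c'] -> ['c', 'd', 'a', 'b']
'b': index 3 in ['c', 'd', 'a', 'b'] -> ['b', 'c', 'd', 'a']


Output: [0, 3, 0, 0, 1, 1, 3, 3]


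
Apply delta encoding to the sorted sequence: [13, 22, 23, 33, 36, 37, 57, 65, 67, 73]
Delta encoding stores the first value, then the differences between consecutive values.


First value: 13
Deltas:
  22 - 13 = 9
  23 - 22 = 1
  33 - 23 = 10
  36 - 33 = 3
  37 - 36 = 1
  57 - 37 = 20
  65 - 57 = 8
  67 - 65 = 2
  73 - 67 = 6


Delta encoded: [13, 9, 1, 10, 3, 1, 20, 8, 2, 6]


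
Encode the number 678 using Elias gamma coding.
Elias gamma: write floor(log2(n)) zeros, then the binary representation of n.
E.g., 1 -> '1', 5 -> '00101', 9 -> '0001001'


num_bits = floor(log2(678)) + 1 = 10
leading_zeros = num_bits - 1 = 9
binary(678) = 1010100110

Elias gamma(678) = '000000000' + '1010100110' = 0000000001010100110 (19 bits)


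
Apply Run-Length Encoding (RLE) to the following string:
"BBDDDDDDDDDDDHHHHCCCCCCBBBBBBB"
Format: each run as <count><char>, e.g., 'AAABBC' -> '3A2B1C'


Scanning runs left to right:
  i=0: run of 'B' x 2 -> '2B'
  i=2: run of 'D' x 11 -> '11D'
  i=13: run of 'H' x 4 -> '4H'
  i=17: run of 'C' x 6 -> '6C'
  i=23: run of 'B' x 7 -> '7B'

RLE = 2B11D4H6C7B


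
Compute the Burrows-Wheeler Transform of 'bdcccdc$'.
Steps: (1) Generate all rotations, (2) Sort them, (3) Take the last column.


Rotations (sorted):
  0: $bdcccdc -> last char: c
  1: bdcccdc$ -> last char: $
  2: c$bdcccd -> last char: d
  3: cccdc$bd -> last char: d
  4: ccdc$bdc -> last char: c
  5: cdc$bdcc -> last char: c
  6: dc$bdccc -> last char: c
  7: dcccdc$b -> last char: b


BWT = c$ddcccb


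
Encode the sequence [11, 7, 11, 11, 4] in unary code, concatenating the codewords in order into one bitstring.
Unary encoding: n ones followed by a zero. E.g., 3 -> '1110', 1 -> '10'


Encode each number as n ones followed by a terminating 0:
  11 -> 111111111110 (12 bits)
  7 -> 11111110 (8 bits)
  11 -> 111111111110 (12 bits)
  11 -> 111111111110 (12 bits)
  4 -> 11110 (5 bits)
Total length = 12 + 8 + 12 + 12 + 5 = 49 bits.

Unary([11, 7, 11, 11, 4]) = 1111111111101111111011111111111011111111111011110 (49 bits)


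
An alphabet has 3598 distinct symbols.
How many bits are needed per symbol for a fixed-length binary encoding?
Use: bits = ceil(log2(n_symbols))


log2(3598) = 11.813
Bracket: 2^11 = 2048 < 3598 <= 2^12 = 4096
So ceil(log2(3598)) = 12

bits = ceil(log2(3598)) = ceil(11.813) = 12 bits


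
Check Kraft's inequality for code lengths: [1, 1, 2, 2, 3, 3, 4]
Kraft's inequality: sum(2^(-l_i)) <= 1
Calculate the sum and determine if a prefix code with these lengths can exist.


Sum = 2^(-1) + 2^(-1) + 2^(-2) + 2^(-2) + 2^(-3) + 2^(-3) + 2^(-4)
    = 0.5 + 0.5 + 0.25 + 0.25 + 0.125 + 0.125 + 0.0625
    = 29/16 = 1.8125
Since 1.8125 > 1, Kraft's inequality is NOT satisfied.
A prefix code with these lengths CANNOT exist.

Kraft sum = 1.8125. Not satisfied.


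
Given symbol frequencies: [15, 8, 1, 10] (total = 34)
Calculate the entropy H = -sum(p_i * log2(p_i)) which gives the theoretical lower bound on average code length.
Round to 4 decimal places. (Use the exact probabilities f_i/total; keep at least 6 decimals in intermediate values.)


Per-symbol terms -p_i * log2(p_i) with p_i = f_i/34:
  p = 15/34 = 0.441176: log2(p) = -1.180572, -p*log2(p) = 0.520841
  p = 8/34 = 0.235294: log2(p) = -2.087463, -p*log2(p) = 0.491168
  p = 1/34 = 0.029412: log2(p) = -5.087463, -p*log2(p) = 0.149631
  p = 10/34 = 0.294118: log2(p) = -1.765535, -p*log2(p) = 0.519275
H = 0.520841 + 0.491168 + 0.149631 + 0.519275 = 1.680915

H = 1.6809 bits/symbol


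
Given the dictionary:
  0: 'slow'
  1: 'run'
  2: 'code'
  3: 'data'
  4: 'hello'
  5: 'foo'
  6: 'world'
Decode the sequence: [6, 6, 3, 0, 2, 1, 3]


Look up each index in the dictionary:
  6 -> 'world'
  6 -> 'world'
  3 -> 'data'
  0 -> 'slow'
  2 -> 'code'
  1 -> 'run'
  3 -> 'data'

Decoded: "world world data slow code run data"


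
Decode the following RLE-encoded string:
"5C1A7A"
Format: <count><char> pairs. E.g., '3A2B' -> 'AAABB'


Expanding each <count><char> pair:
  5C -> 'CCCCC'
  1A -> 'A'
  7A -> 'AAAAAAA'

Decoded = CCCCCAAAAAAAA


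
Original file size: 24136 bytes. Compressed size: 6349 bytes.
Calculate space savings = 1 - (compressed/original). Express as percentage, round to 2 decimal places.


ratio = compressed/original = 6349/24136 = 0.263051
savings = 1 - ratio = 1 - 0.263051 = 0.736949
as a percentage: 0.736949 * 100 = 73.69%

Space savings = 1 - 6349/24136 = 73.69%


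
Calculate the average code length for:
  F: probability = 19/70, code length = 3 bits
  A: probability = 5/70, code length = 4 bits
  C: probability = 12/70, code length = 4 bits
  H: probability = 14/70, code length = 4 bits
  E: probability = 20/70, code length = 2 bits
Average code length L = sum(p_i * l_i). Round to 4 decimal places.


Weighted contributions p_i * l_i:
  F: (19/70) * 3 = 57/70
  A: (5/70) * 4 = 20/70
  C: (12/70) * 4 = 48/70
  H: (14/70) * 4 = 56/70
  E: (20/70) * 2 = 40/70
Sum = (57 + 20 + 48 + 56 + 40)/70 = 221/70

L = 221/70 = 3.1571 bits/symbol


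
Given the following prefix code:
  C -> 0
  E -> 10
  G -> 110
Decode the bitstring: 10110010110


Decoding step by step:
Bits 10 -> E
Bits 110 -> G
Bits 0 -> C
Bits 10 -> E
Bits 110 -> G


Decoded message: EGCEG


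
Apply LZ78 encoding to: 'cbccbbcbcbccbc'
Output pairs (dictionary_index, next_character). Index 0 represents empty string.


LZ78 encoding steps:
Dictionary: {0: ''}
Step 1: w='' (idx 0), next='c' -> output (0, 'c'), add 'c' as idx 1
Step 2: w='' (idx 0), next='b' -> output (0, 'b'), add 'b' as idx 2
Step 3: w='c' (idx 1), next='c' -> output (1, 'c'), add 'cc' as idx 3
Step 4: w='b' (idx 2), next='b' -> output (2, 'b'), add 'bb' as idx 4
Step 5: w='c' (idx 1), next='b' -> output (1, 'b'), add 'cb' as idx 5
Step 6: w='cb' (idx 5), next='c' -> output (5, 'c'), add 'cbc' as idx 6
Step 7: w='cbc' (idx 6), end of input -> output (6, '')


Encoded: [(0, 'c'), (0, 'b'), (1, 'c'), (2, 'b'), (1, 'b'), (5, 'c'), (6, '')]


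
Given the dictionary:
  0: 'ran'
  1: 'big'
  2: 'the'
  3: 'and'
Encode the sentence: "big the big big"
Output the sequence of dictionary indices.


Look up each word in the dictionary:
  'big' -> 1
  'the' -> 2
  'big' -> 1
  'big' -> 1

Encoded: [1, 2, 1, 1]


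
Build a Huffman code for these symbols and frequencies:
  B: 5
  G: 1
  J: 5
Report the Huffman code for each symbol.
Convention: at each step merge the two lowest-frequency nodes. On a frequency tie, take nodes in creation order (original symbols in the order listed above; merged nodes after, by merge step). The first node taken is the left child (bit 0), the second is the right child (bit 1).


Huffman tree construction:
Step 1: Merge G(1) + B(5) = 6
Step 2: Merge J(5) + (G+B)(6) = 11
Read each symbol's code off the tree from the root (left child = 0, right child = 1).

Codes:
  B: 11 (length 2)
  G: 10 (length 2)
  J: 0 (length 1)
Average code length: 17/11 = 1.5455 bits/symbol


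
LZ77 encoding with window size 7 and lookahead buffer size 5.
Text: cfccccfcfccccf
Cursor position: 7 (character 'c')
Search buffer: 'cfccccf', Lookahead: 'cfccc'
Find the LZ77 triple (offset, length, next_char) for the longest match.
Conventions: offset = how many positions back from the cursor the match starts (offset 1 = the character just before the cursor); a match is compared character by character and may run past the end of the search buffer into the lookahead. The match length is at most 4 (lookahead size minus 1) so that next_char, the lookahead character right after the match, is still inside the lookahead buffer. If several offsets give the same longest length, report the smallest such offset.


Try each offset into the search buffer:
  offset=1 (pos 6, char 'f'): match length 0
  offset=2 (pos 5, char 'c'): match length 3
  offset=3 (pos 4, char 'c'): match length 1
  offset=4 (pos 3, char 'c'): match length 1
  offset=5 (pos 2, char 'c'): match length 1
  offset=6 (pos 1, char 'f'): match length 0
  offset=7 (pos 0, char 'c'): match length 4
Longest match has length 4 at offset 7.
next_char = character at position 7 + 4 = 11 -> 'c'

Best match: offset=7, length=4 (matching 'cfcc' starting at position 0)
LZ77 triple: (7, 4, 'c')


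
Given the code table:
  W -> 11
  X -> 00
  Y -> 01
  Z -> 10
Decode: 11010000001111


Decoding:
11 -> W
01 -> Y
00 -> X
00 -> X
00 -> X
11 -> W
11 -> W


Result: WYXXXWW


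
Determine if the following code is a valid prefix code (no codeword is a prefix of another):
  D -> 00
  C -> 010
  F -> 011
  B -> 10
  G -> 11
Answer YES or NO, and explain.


Checking each pair (does one codeword prefix another?):
  D='00' vs C='010': no prefix
  D='00' vs F='011': no prefix
  D='00' vs B='10': no prefix
  D='00' vs G='11': no prefix
  C='010' vs D='00': no prefix
  C='010' vs F='011': no prefix
  C='010' vs B='10': no prefix
  C='010' vs G='11': no prefix
  F='011' vs D='00': no prefix
  F='011' vs C='010': no prefix
  F='011' vs B='10': no prefix
  F='011' vs G='11': no prefix
  B='10' vs D='00': no prefix
  B='10' vs C='010': no prefix
  B='10' vs F='011': no prefix
  B='10' vs G='11': no prefix
  G='11' vs D='00': no prefix
  G='11' vs C='010': no prefix
  G='11' vs F='011': no prefix
  G='11' vs B='10': no prefix
No violation found over all pairs.

YES -- this is a valid prefix code. No codeword is a prefix of any other codeword.


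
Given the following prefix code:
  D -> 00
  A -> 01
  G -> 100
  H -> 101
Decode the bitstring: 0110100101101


Decoding step by step:
Bits 01 -> A
Bits 101 -> H
Bits 00 -> D
Bits 101 -> H
Bits 101 -> H


Decoded message: AHDHH


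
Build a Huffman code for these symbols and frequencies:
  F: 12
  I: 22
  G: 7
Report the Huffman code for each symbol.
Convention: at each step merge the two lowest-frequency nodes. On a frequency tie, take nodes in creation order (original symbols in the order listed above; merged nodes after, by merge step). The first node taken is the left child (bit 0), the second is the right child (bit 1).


Huffman tree construction:
Step 1: Merge G(7) + F(12) = 19
Step 2: Merge (G+F)(19) + I(22) = 41
Read each symbol's code off the tree from the root (left child = 0, right child = 1).

Codes:
  F: 01 (length 2)
  I: 1 (length 1)
  G: 00 (length 2)
Average code length: 60/41 = 1.4634 bits/symbol


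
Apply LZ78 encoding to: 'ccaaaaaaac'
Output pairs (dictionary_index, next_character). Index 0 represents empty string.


LZ78 encoding steps:
Dictionary: {0: ''}
Step 1: w='' (idx 0), next='c' -> output (0, 'c'), add 'c' as idx 1
Step 2: w='c' (idx 1), next='a' -> output (1, 'a'), add 'ca' as idx 2
Step 3: w='' (idx 0), next='a' -> output (0, 'a'), add 'a' as idx 3
Step 4: w='a' (idx 3), next='a' -> output (3, 'a'), add 'aa' as idx 4
Step 5: w='aa' (idx 4), next='a' -> output (4, 'a'), add 'aaa' as idx 5
Step 6: w='c' (idx 1), end of input -> output (1, '')


Encoded: [(0, 'c'), (1, 'a'), (0, 'a'), (3, 'a'), (4, 'a'), (1, '')]


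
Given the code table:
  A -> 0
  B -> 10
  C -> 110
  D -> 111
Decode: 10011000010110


Decoding:
10 -> B
0 -> A
110 -> C
0 -> A
0 -> A
0 -> A
10 -> B
110 -> C


Result: BACAAABC


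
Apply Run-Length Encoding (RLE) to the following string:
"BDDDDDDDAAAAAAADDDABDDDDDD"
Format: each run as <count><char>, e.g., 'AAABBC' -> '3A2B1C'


Scanning runs left to right:
  i=0: run of 'B' x 1 -> '1B'
  i=1: run of 'D' x 7 -> '7D'
  i=8: run of 'A' x 7 -> '7A'
  i=15: run of 'D' x 3 -> '3D'
  i=18: run of 'A' x 1 -> '1A'
  i=19: run of 'B' x 1 -> '1B'
  i=20: run of 'D' x 6 -> '6D'

RLE = 1B7D7A3D1A1B6D


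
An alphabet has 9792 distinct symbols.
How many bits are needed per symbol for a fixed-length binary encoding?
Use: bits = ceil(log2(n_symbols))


log2(9792) = 13.2574
Bracket: 2^13 = 8192 < 9792 <= 2^14 = 16384
So ceil(log2(9792)) = 14

bits = ceil(log2(9792)) = ceil(13.2574) = 14 bits


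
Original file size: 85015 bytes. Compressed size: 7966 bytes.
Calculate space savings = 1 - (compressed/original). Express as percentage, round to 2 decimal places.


ratio = compressed/original = 7966/85015 = 0.093701
savings = 1 - ratio = 1 - 0.093701 = 0.906299
as a percentage: 0.906299 * 100 = 90.63%

Space savings = 1 - 7966/85015 = 90.63%


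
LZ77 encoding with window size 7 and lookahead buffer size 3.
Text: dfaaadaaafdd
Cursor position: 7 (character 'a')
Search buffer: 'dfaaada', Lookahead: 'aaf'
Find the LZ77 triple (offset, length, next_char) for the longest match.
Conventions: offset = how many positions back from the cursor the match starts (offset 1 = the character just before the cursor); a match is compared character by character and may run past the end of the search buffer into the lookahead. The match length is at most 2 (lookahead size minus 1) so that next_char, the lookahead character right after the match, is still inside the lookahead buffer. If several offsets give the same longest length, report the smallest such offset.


Try each offset into the search buffer:
  offset=1 (pos 6, char 'a'): match length 2
  offset=2 (pos 5, char 'd'): match length 0
  offset=3 (pos 4, char 'a'): match length 1
  offset=4 (pos 3, char 'a'): match length 2
  offset=5 (pos 2, char 'a'): match length 2
  offset=6 (pos 1, char 'f'): match length 0
  offset=7 (pos 0, char 'd'): match length 0
Longest match has length 2, found at offsets 1, 4, 5; take the smallest, offset 1.
next_char = character at position 7 + 2 = 9 -> 'f'

Best match: offset=1, length=2 (matching 'aa' starting at position 6)
LZ77 triple: (1, 2, 'f')


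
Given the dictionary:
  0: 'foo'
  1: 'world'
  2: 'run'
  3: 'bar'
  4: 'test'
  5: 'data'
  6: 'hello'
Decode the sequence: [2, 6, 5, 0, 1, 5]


Look up each index in the dictionary:
  2 -> 'run'
  6 -> 'hello'
  5 -> 'data'
  0 -> 'foo'
  1 -> 'world'
  5 -> 'data'

Decoded: "run hello data foo world data"


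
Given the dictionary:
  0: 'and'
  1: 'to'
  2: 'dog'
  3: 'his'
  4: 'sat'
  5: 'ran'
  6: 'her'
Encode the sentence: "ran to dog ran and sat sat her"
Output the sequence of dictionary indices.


Look up each word in the dictionary:
  'ran' -> 5
  'to' -> 1
  'dog' -> 2
  'ran' -> 5
  'and' -> 0
  'sat' -> 4
  'sat' -> 4
  'her' -> 6

Encoded: [5, 1, 2, 5, 0, 4, 4, 6]


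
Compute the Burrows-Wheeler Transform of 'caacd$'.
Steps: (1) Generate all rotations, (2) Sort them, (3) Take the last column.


Rotations (sorted):
  0: $caacd -> last char: d
  1: aacd$c -> last char: c
  2: acd$ca -> last char: a
  3: caacd$ -> last char: $
  4: cd$caa -> last char: a
  5: d$caac -> last char: c


BWT = dca$ac


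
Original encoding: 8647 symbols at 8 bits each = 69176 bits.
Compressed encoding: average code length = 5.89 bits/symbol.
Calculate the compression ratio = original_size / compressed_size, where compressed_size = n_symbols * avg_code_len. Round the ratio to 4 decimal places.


original_size = n_symbols * orig_bits = 8647 * 8 = 69176 bits
compressed_size = n_symbols * avg_code_len = 8647 * 5.89 = 50930.83 bits
ratio = original_size / compressed_size = 69176 / 50930.83 = 1.3582

Compression ratio = 1.3582


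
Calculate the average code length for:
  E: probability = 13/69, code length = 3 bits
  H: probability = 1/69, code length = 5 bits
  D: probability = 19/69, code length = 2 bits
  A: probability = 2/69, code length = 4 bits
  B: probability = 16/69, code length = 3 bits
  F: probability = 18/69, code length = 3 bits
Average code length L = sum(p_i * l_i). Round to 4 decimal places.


Weighted contributions p_i * l_i:
  E: (13/69) * 3 = 39/69
  H: (1/69) * 5 = 5/69
  D: (19/69) * 2 = 38/69
  A: (2/69) * 4 = 8/69
  B: (16/69) * 3 = 48/69
  F: (18/69) * 3 = 54/69
Sum = (39 + 5 + 38 + 8 + 48 + 54)/69 = 192/69

L = 192/69 = 2.7826 bits/symbol


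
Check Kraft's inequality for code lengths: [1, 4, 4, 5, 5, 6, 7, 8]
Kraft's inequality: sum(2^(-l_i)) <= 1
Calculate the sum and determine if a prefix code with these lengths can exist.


Sum = 2^(-1) + 2^(-4) + 2^(-4) + 2^(-5) + 2^(-5) + 2^(-6) + 2^(-7) + 2^(-8)
    = 0.5 + 0.0625 + 0.0625 + 0.03125 + 0.03125 + 0.015625 + 0.0078125 + 0.00390625
    = 183/256 = 0.71484375
Since 0.71484375 <= 1, Kraft's inequality IS satisfied.
A prefix code with these lengths CAN exist.

Kraft sum = 0.71484375. Satisfied.


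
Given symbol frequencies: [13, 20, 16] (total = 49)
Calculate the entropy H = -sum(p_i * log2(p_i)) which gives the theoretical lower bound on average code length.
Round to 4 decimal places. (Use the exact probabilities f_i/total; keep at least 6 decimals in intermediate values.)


Per-symbol terms -p_i * log2(p_i) with p_i = f_i/49:
  p = 13/49 = 0.265306: log2(p) = -1.914270, -p*log2(p) = 0.507868
  p = 20/49 = 0.408163: log2(p) = -1.292782, -p*log2(p) = 0.527666
  p = 16/49 = 0.326531: log2(p) = -1.614710, -p*log2(p) = 0.527252
H = 0.507868 + 0.527666 + 0.527252 = 1.562786

H = 1.5628 bits/symbol


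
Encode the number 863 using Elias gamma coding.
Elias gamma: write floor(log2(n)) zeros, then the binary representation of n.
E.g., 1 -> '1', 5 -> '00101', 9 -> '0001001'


num_bits = floor(log2(863)) + 1 = 10
leading_zeros = num_bits - 1 = 9
binary(863) = 1101011111

Elias gamma(863) = '000000000' + '1101011111' = 0000000001101011111 (19 bits)


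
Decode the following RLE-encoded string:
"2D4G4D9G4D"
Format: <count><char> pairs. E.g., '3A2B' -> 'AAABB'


Expanding each <count><char> pair:
  2D -> 'DD'
  4G -> 'GGGG'
  4D -> 'DDDD'
  9G -> 'GGGGGGGGG'
  4D -> 'DDDD'

Decoded = DDGGGGDDDDGGGGGGGGGDDDD


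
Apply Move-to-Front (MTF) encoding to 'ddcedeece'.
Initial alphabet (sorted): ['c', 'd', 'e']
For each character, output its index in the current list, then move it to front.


MTF encoding:
'd': index 1 in ['c', 'd', 'e'] -> ['d', 'c', 'e']
'd': index 0 in ['d', 'c', 'e'] -> ['d', 'c', 'e']
'c': index 1 in ['d', 'c', 'e'] -> ['c', 'd', 'e']
'e': index 2 in ['c', 'd', 'e'] -> ['e', 'c', 'd']
'd': index 2 in ['e', 'c', 'd'] -> ['d', 'e', 'c']
'e': index 1 in ['d', 'e', 'c'] -> ['e', 'd', 'c']
'e': index 0 in ['e', 'd', 'c'] -> ['e', 'd', 'c']
'c': index 2 in ['e', 'd', 'c'] -> ['c', 'e', 'd']
'e': index 1 in ['c', 'e', 'd'] -> ['e', 'c', 'd']


Output: [1, 0, 1, 2, 2, 1, 0, 2, 1]


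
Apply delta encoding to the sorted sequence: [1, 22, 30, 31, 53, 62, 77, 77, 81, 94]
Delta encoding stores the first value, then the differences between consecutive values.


First value: 1
Deltas:
  22 - 1 = 21
  30 - 22 = 8
  31 - 30 = 1
  53 - 31 = 22
  62 - 53 = 9
  77 - 62 = 15
  77 - 77 = 0
  81 - 77 = 4
  94 - 81 = 13


Delta encoded: [1, 21, 8, 1, 22, 9, 15, 0, 4, 13]


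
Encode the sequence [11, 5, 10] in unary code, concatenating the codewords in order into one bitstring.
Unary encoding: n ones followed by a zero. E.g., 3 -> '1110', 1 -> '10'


Encode each number as n ones followed by a terminating 0:
  11 -> 111111111110 (12 bits)
  5 -> 111110 (6 bits)
  10 -> 11111111110 (11 bits)
Total length = 12 + 6 + 11 = 29 bits.

Unary([11, 5, 10]) = 11111111111011111011111111110 (29 bits)


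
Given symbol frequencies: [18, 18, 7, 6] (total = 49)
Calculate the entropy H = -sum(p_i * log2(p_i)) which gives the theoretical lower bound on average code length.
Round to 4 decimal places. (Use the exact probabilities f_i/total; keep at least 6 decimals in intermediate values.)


Per-symbol terms -p_i * log2(p_i) with p_i = f_i/49:
  p = 18/49 = 0.367347: log2(p) = -1.444785, -p*log2(p) = 0.530737
  p = 18/49 = 0.367347: log2(p) = -1.444785, -p*log2(p) = 0.530737
  p = 7/49 = 0.142857: log2(p) = -2.807355, -p*log2(p) = 0.401051
  p = 6/49 = 0.122449: log2(p) = -3.029747, -p*log2(p) = 0.370989
H = 0.530737 + 0.530737 + 0.401051 + 0.370989 = 1.833514

H = 1.8335 bits/symbol


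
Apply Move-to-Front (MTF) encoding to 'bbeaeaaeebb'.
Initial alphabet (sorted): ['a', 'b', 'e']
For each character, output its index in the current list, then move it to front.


MTF encoding:
'b': index 1 in ['a', 'b', 'e'] -> ['b', 'a', 'e']
'b': index 0 in ['b', 'a', 'e'] -> ['b', 'a', 'e']
'e': index 2 in ['b', 'a', 'e'] -> ['e', 'b', 'a']
'a': index 2 in ['e', 'b', 'a'] -> ['a', 'e', 'b']
'e': index 1 in ['a', 'e', 'b'] -> ['e', 'a', 'b']
'a': index 1 in ['e', 'a', 'b'] -> ['a', 'e', 'b']
'a': index 0 in ['a', 'e', 'b'] -> ['a', 'e', 'b']
'e': index 1 in ['a', 'e', 'b'] -> ['e', 'a', 'b']
'e': index 0 in ['e', 'a', 'b'] -> ['e', 'a', 'b']
'b': index 2 in ['e', 'a', 'b'] -> ['b', 'e', 'a']
'b': index 0 in ['b', 'e', 'a'] -> ['b', 'e', 'a']


Output: [1, 0, 2, 2, 1, 1, 0, 1, 0, 2, 0]


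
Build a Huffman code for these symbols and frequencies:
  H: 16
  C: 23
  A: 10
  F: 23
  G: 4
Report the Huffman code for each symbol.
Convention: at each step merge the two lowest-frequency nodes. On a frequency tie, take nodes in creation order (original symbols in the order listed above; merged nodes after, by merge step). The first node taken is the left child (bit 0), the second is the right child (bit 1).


Huffman tree construction:
Step 1: Merge G(4) + A(10) = 14
Step 2: Merge (G+A)(14) + H(16) = 30
Step 3: Merge C(23) + F(23) = 46
Step 4: Merge ((G+A)+H)(30) + (C+F)(46) = 76
Read each symbol's code off the tree from the root (left child = 0, right child = 1).

Codes:
  H: 01 (length 2)
  C: 10 (length 2)
  A: 001 (length 3)
  F: 11 (length 2)
  G: 000 (length 3)
Average code length: 166/76 = 2.1842 bits/symbol


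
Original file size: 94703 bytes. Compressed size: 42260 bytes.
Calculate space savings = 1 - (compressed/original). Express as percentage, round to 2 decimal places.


ratio = compressed/original = 42260/94703 = 0.446237
savings = 1 - ratio = 1 - 0.446237 = 0.553763
as a percentage: 0.553763 * 100 = 55.38%

Space savings = 1 - 42260/94703 = 55.38%


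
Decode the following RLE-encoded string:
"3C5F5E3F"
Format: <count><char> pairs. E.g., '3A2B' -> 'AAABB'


Expanding each <count><char> pair:
  3C -> 'CCC'
  5F -> 'FFFFF'
  5E -> 'EEEEE'
  3F -> 'FFF'

Decoded = CCCFFFFFEEEEEFFF


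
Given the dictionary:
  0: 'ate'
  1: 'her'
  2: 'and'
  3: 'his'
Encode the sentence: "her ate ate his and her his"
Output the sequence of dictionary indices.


Look up each word in the dictionary:
  'her' -> 1
  'ate' -> 0
  'ate' -> 0
  'his' -> 3
  'and' -> 2
  'her' -> 1
  'his' -> 3

Encoded: [1, 0, 0, 3, 2, 1, 3]


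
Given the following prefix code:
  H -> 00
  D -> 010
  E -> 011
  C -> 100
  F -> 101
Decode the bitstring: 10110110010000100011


Decoding step by step:
Bits 101 -> F
Bits 101 -> F
Bits 100 -> C
Bits 100 -> C
Bits 00 -> H
Bits 100 -> C
Bits 011 -> E


Decoded message: FFCCHCE


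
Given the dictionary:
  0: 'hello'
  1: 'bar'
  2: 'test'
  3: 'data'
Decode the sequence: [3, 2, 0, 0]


Look up each index in the dictionary:
  3 -> 'data'
  2 -> 'test'
  0 -> 'hello'
  0 -> 'hello'

Decoded: "data test hello hello"


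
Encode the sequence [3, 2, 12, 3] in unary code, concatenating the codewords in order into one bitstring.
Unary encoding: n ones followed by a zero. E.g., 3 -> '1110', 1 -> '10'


Encode each number as n ones followed by a terminating 0:
  3 -> 1110 (4 bits)
  2 -> 110 (3 bits)
  12 -> 1111111111110 (13 bits)
  3 -> 1110 (4 bits)
Total length = 4 + 3 + 13 + 4 = 24 bits.

Unary([3, 2, 12, 3]) = 111011011111111111101110 (24 bits)


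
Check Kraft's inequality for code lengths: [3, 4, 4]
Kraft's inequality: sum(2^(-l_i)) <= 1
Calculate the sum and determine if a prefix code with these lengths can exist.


Sum = 2^(-3) + 2^(-4) + 2^(-4)
    = 0.125 + 0.0625 + 0.0625
    = 4/16 = 0.25
Since 0.25 <= 1, Kraft's inequality IS satisfied.
A prefix code with these lengths CAN exist.

Kraft sum = 0.25. Satisfied.


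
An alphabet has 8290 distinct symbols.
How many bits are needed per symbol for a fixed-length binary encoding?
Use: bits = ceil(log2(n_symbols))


log2(8290) = 13.0172
Bracket: 2^13 = 8192 < 8290 <= 2^14 = 16384
So ceil(log2(8290)) = 14

bits = ceil(log2(8290)) = ceil(13.0172) = 14 bits


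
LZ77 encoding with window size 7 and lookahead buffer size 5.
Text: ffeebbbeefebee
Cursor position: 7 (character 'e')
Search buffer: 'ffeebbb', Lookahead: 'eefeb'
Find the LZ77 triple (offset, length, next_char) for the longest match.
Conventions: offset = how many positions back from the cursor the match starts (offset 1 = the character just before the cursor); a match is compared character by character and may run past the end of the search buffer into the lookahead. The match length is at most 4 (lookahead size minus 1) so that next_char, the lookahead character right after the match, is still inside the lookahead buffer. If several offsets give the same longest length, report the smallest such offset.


Try each offset into the search buffer:
  offset=1 (pos 6, char 'b'): match length 0
  offset=2 (pos 5, char 'b'): match length 0
  offset=3 (pos 4, char 'b'): match length 0
  offset=4 (pos 3, char 'e'): match length 1
  offset=5 (pos 2, char 'e'): match length 2
  offset=6 (pos 1, char 'f'): match length 0
  offset=7 (pos 0, char 'f'): match length 0
Longest match has length 2 at offset 5.
next_char = character at position 7 + 2 = 9 -> 'f'

Best match: offset=5, length=2 (matching 'ee' starting at position 2)
LZ77 triple: (5, 2, 'f')


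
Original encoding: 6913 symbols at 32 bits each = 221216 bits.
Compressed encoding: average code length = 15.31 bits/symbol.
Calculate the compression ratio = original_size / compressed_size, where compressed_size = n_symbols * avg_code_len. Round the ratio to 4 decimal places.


original_size = n_symbols * orig_bits = 6913 * 32 = 221216 bits
compressed_size = n_symbols * avg_code_len = 6913 * 15.31 = 105838.03 bits
ratio = original_size / compressed_size = 221216 / 105838.03 = 2.0901

Compression ratio = 2.0901


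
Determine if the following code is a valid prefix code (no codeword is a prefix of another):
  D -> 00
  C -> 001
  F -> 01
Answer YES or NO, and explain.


Checking each pair (does one codeword prefix another?):
  D='00' vs C='001': prefix -- VIOLATION

NO -- this is NOT a valid prefix code. D (00) is a prefix of C (001).


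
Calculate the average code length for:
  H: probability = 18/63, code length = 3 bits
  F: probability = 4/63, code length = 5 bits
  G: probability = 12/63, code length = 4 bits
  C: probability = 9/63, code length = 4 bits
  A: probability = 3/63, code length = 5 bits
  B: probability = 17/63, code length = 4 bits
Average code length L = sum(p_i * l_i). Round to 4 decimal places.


Weighted contributions p_i * l_i:
  H: (18/63) * 3 = 54/63
  F: (4/63) * 5 = 20/63
  G: (12/63) * 4 = 48/63
  C: (9/63) * 4 = 36/63
  A: (3/63) * 5 = 15/63
  B: (17/63) * 4 = 68/63
Sum = (54 + 20 + 48 + 36 + 15 + 68)/63 = 241/63

L = 241/63 = 3.8254 bits/symbol


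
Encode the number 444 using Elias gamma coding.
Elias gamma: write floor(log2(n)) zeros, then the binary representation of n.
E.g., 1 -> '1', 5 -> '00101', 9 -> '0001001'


num_bits = floor(log2(444)) + 1 = 9
leading_zeros = num_bits - 1 = 8
binary(444) = 110111100

Elias gamma(444) = '00000000' + '110111100' = 00000000110111100 (17 bits)


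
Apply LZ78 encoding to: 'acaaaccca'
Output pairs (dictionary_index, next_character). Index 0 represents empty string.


LZ78 encoding steps:
Dictionary: {0: ''}
Step 1: w='' (idx 0), next='a' -> output (0, 'a'), add 'a' as idx 1
Step 2: w='' (idx 0), next='c' -> output (0, 'c'), add 'c' as idx 2
Step 3: w='a' (idx 1), next='a' -> output (1, 'a'), add 'aa' as idx 3
Step 4: w='a' (idx 1), next='c' -> output (1, 'c'), add 'ac' as idx 4
Step 5: w='c' (idx 2), next='c' -> output (2, 'c'), add 'cc' as idx 5
Step 6: w='a' (idx 1), end of input -> output (1, '')


Encoded: [(0, 'a'), (0, 'c'), (1, 'a'), (1, 'c'), (2, 'c'), (1, '')]
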